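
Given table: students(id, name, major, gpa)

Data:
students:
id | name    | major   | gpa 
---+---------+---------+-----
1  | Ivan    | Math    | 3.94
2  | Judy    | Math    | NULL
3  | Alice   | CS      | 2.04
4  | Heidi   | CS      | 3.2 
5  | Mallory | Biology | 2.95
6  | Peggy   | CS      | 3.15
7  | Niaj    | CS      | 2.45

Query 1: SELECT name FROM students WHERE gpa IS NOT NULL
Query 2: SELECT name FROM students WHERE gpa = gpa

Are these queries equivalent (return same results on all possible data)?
Yes, equivalent

Both queries return: [('Alice',), ('Heidi',), ('Ivan',), ('Mallory',), ('Niaj',), ('Peggy',)]

Reason: IS NOT NULL vs self-equality (both exclude NULLs)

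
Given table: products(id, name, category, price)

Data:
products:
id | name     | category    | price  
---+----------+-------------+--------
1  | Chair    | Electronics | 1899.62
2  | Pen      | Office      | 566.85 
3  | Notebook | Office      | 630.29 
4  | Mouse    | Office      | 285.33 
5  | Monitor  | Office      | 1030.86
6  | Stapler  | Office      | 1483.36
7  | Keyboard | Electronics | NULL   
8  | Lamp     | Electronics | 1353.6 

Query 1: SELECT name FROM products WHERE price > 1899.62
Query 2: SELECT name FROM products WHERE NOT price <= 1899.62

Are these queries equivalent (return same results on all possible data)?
Yes, equivalent

Both queries return: []

Reason: Both filter price > 1899.62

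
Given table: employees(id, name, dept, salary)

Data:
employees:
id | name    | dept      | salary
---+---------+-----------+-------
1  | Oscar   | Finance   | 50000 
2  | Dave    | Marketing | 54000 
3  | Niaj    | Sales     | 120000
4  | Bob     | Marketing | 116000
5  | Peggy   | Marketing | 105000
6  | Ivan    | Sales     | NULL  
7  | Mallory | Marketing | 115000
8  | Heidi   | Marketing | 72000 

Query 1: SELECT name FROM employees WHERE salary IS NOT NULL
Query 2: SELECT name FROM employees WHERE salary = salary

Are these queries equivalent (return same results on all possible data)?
Yes, equivalent

Both queries return: [('Bob',), ('Dave',), ('Heidi',), ('Mallory',), ('Niaj',), ('Oscar',), ('Peggy',)]

Reason: IS NOT NULL vs self-equality (both exclude NULLs)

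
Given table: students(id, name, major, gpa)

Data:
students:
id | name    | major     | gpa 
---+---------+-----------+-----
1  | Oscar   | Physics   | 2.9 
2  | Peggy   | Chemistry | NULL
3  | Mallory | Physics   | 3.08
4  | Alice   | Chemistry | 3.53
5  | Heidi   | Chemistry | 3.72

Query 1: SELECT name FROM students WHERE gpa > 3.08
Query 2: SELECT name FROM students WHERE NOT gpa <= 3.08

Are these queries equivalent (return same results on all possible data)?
Yes, equivalent

Both queries return: [('Alice',), ('Heidi',)]

Reason: Both filter gpa > 3.08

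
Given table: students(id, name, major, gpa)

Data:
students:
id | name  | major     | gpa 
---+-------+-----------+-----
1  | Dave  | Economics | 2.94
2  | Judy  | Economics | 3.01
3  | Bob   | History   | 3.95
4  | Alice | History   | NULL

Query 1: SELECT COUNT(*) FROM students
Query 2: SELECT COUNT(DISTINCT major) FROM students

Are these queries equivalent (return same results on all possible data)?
No, not equivalent

Query 1 returns: [(4,)]
Query 2 returns: [(2,)]

Reason: COUNT(*) counts rows, COUNT(DISTINCT major) counts unique majors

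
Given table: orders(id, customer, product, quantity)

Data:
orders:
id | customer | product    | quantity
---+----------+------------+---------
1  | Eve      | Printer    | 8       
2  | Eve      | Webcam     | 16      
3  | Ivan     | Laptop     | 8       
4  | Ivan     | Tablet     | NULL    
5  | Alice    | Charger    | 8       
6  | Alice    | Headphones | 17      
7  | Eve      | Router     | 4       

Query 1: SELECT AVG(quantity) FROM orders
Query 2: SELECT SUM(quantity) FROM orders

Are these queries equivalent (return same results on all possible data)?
No, not equivalent

Query 1 returns: [(10.166666666666666,)]
Query 2 returns: [(61,)]

Reason: AVG vs SUM give different aggregate values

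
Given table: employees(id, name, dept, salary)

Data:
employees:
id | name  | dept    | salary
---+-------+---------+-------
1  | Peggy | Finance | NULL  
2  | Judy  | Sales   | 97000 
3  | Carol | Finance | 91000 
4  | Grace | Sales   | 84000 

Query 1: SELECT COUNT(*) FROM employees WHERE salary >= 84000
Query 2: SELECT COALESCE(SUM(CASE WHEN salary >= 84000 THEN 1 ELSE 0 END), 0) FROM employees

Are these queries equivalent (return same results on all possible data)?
Yes, equivalent

Both queries return: [(3,)]

Reason: COUNT with WHERE vs conditional SUM (COALESCE handles empty-table NULL)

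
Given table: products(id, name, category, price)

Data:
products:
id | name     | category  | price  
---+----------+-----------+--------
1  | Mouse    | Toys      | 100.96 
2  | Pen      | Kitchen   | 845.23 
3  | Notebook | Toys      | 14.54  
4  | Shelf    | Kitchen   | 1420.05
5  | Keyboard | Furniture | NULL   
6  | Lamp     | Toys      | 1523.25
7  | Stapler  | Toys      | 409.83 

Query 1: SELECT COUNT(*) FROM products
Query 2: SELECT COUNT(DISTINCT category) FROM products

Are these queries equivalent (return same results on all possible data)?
No, not equivalent

Query 1 returns: [(7,)]
Query 2 returns: [(3,)]

Reason: COUNT(*) counts rows, COUNT(DISTINCT category) counts unique categorys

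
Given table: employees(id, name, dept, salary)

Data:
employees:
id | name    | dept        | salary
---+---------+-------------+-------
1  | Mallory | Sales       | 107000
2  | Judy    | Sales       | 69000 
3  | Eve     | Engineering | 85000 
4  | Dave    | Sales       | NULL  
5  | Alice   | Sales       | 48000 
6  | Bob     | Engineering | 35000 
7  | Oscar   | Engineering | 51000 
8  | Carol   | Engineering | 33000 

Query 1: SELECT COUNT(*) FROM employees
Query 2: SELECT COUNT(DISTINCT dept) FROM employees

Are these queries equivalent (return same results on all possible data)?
No, not equivalent

Query 1 returns: [(8,)]
Query 2 returns: [(2,)]

Reason: COUNT(*) counts rows, COUNT(DISTINCT dept) counts unique depts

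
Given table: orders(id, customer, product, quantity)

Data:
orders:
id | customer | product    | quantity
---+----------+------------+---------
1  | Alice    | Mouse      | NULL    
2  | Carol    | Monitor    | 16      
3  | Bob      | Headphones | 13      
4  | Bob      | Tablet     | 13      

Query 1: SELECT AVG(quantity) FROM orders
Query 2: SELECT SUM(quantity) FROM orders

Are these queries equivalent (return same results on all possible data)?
No, not equivalent

Query 1 returns: [(14.0,)]
Query 2 returns: [(42,)]

Reason: AVG vs SUM give different aggregate values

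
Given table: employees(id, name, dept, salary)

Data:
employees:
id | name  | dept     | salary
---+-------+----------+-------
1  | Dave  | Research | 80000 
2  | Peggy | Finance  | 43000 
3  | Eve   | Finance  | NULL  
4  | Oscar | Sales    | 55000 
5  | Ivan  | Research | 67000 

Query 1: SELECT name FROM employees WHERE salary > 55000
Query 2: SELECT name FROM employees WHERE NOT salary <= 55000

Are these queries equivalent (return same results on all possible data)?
Yes, equivalent

Both queries return: [('Dave',), ('Ivan',)]

Reason: Both filter salary > 55000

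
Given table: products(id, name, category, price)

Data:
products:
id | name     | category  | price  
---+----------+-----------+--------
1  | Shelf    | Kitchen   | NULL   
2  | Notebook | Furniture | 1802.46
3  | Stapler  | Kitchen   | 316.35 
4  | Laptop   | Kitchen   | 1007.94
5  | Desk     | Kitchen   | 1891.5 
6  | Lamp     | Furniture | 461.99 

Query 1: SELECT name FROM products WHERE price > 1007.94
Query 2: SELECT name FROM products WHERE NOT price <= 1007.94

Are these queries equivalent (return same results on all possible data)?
Yes, equivalent

Both queries return: [('Desk',), ('Notebook',)]

Reason: Both filter price > 1007.94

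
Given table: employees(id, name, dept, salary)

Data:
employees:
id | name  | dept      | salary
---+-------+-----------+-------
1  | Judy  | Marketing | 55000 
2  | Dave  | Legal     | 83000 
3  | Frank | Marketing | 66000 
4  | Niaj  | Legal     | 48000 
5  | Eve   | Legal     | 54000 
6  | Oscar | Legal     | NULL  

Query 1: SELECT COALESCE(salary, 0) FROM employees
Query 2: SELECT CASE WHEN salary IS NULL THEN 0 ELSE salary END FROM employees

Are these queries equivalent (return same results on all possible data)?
Yes, equivalent

Both queries return: [(0,), (48000,), (54000,), (55000,), (66000,), (83000,)]

Reason: COALESCE vs CASE for NULL handling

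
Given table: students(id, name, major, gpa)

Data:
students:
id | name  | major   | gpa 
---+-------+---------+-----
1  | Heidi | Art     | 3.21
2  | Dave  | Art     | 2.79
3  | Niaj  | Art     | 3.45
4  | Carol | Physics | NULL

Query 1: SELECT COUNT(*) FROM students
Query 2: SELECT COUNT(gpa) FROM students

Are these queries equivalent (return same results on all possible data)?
No, not equivalent

Query 1 returns: [(4,)]
Query 2 returns: [(3,)]

Reason: COUNT(*) includes NULLs, COUNT(column) excludes them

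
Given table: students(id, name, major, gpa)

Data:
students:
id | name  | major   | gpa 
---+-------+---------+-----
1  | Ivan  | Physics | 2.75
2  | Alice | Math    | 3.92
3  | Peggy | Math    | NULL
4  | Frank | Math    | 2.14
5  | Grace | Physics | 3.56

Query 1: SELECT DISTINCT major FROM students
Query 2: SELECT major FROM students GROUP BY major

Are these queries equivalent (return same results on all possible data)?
Yes, equivalent

Both queries return: [('Math',), ('Physics',)]

Reason: Both get unique majors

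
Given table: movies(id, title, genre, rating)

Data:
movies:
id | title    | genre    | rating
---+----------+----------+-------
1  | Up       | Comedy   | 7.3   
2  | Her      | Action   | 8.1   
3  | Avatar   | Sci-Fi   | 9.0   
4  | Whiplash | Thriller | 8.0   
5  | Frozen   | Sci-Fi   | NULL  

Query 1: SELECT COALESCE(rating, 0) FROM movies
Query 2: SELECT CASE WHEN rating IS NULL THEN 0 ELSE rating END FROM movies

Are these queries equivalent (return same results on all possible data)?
Yes, equivalent

Both queries return: [(0,), (7.3,), (8.0,), (8.1,), (9.0,)]

Reason: COALESCE vs CASE for NULL handling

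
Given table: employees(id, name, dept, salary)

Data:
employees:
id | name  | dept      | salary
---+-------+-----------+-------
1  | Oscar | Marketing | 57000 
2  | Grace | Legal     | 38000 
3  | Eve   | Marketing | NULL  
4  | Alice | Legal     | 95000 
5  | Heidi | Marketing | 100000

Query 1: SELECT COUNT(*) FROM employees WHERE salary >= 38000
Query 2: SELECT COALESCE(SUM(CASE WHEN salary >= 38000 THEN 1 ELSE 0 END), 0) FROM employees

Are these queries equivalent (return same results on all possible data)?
Yes, equivalent

Both queries return: [(4,)]

Reason: COUNT with WHERE vs conditional SUM (COALESCE handles empty-table NULL)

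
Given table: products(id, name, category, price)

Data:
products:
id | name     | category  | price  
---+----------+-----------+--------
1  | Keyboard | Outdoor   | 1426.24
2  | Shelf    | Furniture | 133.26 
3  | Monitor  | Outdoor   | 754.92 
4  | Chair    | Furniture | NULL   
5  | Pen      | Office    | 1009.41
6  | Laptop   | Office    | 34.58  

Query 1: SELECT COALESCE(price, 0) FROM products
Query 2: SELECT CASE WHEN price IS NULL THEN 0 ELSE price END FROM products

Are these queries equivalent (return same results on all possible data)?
Yes, equivalent

Both queries return: [(0,), (34.58,), (133.26,), (754.92,), (1009.41,), (1426.24,)]

Reason: COALESCE vs CASE for NULL handling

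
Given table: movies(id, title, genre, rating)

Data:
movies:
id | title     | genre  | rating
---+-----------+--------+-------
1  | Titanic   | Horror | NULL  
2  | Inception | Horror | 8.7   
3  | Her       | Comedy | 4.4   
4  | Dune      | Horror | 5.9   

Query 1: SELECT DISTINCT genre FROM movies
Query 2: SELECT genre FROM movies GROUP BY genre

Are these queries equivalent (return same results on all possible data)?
Yes, equivalent

Both queries return: [('Comedy',), ('Horror',)]

Reason: Both get unique genres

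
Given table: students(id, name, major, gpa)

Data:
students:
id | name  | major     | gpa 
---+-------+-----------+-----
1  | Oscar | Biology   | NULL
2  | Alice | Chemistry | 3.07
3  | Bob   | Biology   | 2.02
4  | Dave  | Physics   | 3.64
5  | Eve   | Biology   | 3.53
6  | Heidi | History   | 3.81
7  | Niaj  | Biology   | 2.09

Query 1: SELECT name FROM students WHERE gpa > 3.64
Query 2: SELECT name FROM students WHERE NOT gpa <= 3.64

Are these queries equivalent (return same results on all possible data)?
Yes, equivalent

Both queries return: [('Heidi',)]

Reason: Both filter gpa > 3.64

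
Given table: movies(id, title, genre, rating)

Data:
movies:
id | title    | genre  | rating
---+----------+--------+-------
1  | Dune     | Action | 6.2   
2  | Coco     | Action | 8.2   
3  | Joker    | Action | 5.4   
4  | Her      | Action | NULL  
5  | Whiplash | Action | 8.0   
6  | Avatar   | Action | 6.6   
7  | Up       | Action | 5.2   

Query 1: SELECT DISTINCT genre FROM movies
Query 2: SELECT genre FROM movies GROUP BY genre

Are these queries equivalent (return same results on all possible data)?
Yes, equivalent

Both queries return: [('Action',)]

Reason: Both get unique genres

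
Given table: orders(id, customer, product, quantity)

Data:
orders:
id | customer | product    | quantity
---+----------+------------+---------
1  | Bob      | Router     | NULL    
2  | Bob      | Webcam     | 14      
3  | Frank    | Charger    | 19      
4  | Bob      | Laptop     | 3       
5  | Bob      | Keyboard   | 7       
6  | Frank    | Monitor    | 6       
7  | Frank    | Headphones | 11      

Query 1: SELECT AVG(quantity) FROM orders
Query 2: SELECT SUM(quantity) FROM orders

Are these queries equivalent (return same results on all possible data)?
No, not equivalent

Query 1 returns: [(10.0,)]
Query 2 returns: [(60,)]

Reason: AVG vs SUM give different aggregate values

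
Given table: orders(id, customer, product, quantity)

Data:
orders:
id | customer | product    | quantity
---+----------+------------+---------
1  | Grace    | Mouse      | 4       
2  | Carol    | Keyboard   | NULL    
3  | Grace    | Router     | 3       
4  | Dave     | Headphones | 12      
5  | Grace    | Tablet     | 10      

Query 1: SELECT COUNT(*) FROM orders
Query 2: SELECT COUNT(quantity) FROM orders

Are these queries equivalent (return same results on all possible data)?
No, not equivalent

Query 1 returns: [(5,)]
Query 2 returns: [(4,)]

Reason: COUNT(*) includes NULLs, COUNT(column) excludes them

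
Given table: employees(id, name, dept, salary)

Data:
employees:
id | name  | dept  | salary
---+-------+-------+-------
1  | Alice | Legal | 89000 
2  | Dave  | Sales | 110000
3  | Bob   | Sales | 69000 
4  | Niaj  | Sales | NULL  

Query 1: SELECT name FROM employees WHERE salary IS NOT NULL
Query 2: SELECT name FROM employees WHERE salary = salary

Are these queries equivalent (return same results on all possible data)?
Yes, equivalent

Both queries return: [('Alice',), ('Bob',), ('Dave',)]

Reason: IS NOT NULL vs self-equality (both exclude NULLs)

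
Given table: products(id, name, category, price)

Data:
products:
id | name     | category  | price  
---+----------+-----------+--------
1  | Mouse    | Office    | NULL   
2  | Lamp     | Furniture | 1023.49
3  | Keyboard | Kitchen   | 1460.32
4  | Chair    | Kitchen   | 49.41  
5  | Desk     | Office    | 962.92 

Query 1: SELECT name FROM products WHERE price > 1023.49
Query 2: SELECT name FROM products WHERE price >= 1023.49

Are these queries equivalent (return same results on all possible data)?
No, not equivalent

Query 1 returns: [('Keyboard',)]
Query 2 returns: [('Lamp',), ('Keyboard',)]

Reason: > vs >= gives different results when price = 1023.49 exists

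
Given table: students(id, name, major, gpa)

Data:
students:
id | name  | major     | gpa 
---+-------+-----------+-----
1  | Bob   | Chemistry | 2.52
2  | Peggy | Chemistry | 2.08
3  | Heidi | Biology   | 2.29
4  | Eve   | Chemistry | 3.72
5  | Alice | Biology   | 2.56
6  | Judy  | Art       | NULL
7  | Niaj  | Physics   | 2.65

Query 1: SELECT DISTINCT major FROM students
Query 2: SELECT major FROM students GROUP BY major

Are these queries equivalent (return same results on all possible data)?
Yes, equivalent

Both queries return: [('Art',), ('Biology',), ('Chemistry',), ('Physics',)]

Reason: Both get unique majors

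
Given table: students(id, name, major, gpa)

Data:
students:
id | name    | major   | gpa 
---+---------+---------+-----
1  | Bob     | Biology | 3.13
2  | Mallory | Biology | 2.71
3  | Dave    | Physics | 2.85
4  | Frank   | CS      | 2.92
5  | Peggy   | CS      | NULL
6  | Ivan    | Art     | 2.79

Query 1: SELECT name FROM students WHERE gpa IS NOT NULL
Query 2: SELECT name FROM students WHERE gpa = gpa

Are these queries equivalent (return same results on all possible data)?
Yes, equivalent

Both queries return: [('Bob',), ('Dave',), ('Frank',), ('Ivan',), ('Mallory',)]

Reason: IS NOT NULL vs self-equality (both exclude NULLs)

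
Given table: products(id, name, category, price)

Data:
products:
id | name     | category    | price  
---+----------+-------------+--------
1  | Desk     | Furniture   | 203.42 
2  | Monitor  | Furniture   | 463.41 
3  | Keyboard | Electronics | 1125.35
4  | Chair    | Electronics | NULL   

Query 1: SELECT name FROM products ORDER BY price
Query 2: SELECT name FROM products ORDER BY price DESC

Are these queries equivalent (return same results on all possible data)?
No, not equivalent

Query 1 returns: [('Chair',), ('Desk',), ('Monitor',), ('Keyboard',)]
Query 2 returns: [('Keyboard',), ('Monitor',), ('Desk',), ('Chair',)]

Reason: ASC vs DESC gives opposite ordering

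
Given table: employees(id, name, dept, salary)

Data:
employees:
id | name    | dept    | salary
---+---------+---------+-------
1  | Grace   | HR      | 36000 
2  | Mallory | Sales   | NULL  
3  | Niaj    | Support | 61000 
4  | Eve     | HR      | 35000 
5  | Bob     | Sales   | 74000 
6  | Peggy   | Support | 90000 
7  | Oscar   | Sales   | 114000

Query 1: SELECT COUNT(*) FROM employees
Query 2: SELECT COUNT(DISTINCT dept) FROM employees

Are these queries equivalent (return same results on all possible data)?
No, not equivalent

Query 1 returns: [(7,)]
Query 2 returns: [(3,)]

Reason: COUNT(*) counts rows, COUNT(DISTINCT dept) counts unique depts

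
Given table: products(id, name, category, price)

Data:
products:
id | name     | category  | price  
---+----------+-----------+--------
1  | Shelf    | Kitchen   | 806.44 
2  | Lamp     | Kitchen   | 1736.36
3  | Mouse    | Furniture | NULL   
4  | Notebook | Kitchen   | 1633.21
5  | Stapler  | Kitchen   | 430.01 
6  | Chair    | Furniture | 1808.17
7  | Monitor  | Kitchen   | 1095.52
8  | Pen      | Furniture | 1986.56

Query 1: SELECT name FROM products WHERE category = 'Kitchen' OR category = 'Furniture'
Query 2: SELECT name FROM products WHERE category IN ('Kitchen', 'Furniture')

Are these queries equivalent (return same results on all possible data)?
Yes, equivalent

Both queries return: [('Chair',), ('Lamp',), ('Monitor',), ('Mouse',), ('Notebook',), ('Pen',), ('Shelf',), ('Stapler',)]

Reason: OR vs IN are equivalent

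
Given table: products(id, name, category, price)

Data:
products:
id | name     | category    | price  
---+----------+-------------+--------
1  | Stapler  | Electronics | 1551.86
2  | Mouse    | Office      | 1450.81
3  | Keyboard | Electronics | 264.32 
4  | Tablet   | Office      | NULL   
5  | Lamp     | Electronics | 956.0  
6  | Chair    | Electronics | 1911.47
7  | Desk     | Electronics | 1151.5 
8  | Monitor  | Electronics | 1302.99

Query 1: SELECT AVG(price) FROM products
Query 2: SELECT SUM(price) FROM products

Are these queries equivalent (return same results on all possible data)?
No, not equivalent

Query 1 returns: [(1226.9928571428572,)]
Query 2 returns: [(8588.95,)]

Reason: AVG vs SUM give different aggregate values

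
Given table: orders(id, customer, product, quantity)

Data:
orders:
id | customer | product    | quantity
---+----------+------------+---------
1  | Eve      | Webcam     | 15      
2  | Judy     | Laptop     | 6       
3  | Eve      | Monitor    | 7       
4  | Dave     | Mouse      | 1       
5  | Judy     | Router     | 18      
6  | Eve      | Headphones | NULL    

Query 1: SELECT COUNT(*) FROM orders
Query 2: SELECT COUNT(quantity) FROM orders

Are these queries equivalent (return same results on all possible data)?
No, not equivalent

Query 1 returns: [(6,)]
Query 2 returns: [(5,)]

Reason: COUNT(*) includes NULLs, COUNT(column) excludes them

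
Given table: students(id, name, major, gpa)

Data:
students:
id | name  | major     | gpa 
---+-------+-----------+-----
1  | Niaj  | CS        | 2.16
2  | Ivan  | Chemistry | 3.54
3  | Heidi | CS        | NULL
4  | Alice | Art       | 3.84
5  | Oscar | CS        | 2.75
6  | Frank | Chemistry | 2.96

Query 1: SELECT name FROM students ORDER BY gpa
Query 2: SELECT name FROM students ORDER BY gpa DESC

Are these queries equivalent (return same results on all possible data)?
No, not equivalent

Query 1 returns: [('Heidi',), ('Niaj',), ('Oscar',), ('Frank',), ('Ivan',), ('Alice',)]
Query 2 returns: [('Alice',), ('Ivan',), ('Frank',), ('Oscar',), ('Niaj',), ('Heidi',)]

Reason: ASC vs DESC gives opposite ordering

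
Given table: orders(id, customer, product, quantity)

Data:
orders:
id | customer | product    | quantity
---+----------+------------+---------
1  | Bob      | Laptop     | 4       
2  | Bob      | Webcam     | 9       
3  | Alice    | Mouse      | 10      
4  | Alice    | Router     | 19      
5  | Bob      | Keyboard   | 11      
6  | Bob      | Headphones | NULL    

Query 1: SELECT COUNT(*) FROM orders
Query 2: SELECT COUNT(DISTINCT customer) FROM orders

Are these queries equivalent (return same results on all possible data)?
No, not equivalent

Query 1 returns: [(6,)]
Query 2 returns: [(2,)]

Reason: COUNT(*) counts rows, COUNT(DISTINCT customer) counts unique customers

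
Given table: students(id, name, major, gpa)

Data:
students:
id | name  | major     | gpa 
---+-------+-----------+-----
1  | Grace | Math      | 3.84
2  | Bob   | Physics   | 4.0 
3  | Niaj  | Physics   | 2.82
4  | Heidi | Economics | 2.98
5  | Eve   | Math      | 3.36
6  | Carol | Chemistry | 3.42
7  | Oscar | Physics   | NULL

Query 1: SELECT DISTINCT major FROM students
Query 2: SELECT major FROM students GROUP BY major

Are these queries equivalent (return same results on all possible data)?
Yes, equivalent

Both queries return: [('Chemistry',), ('Economics',), ('Math',), ('Physics',)]

Reason: Both get unique majors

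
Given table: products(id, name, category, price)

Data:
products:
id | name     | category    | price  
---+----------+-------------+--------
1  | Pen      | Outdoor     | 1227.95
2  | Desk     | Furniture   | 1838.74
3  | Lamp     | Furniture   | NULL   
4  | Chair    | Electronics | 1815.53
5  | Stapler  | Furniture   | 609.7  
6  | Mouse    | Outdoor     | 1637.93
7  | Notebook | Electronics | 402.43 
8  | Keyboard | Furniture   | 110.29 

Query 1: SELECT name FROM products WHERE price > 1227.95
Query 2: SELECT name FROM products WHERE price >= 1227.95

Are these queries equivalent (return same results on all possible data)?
No, not equivalent

Query 1 returns: [('Desk',), ('Chair',), ('Mouse',)]
Query 2 returns: [('Pen',), ('Desk',), ('Chair',), ('Mouse',)]

Reason: > vs >= gives different results when price = 1227.95 exists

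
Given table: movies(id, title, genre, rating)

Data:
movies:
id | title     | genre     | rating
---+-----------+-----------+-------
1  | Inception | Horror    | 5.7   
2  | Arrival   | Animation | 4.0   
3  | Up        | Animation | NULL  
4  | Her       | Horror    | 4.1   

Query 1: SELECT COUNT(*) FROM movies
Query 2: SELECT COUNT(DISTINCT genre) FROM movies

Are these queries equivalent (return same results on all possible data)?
No, not equivalent

Query 1 returns: [(4,)]
Query 2 returns: [(2,)]

Reason: COUNT(*) counts rows, COUNT(DISTINCT genre) counts unique genres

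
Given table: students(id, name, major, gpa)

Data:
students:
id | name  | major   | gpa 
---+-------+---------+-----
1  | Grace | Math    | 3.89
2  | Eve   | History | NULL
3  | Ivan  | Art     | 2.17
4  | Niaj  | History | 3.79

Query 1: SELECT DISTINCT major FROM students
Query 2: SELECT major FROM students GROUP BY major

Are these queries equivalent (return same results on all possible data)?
Yes, equivalent

Both queries return: [('Art',), ('History',), ('Math',)]

Reason: Both get unique majors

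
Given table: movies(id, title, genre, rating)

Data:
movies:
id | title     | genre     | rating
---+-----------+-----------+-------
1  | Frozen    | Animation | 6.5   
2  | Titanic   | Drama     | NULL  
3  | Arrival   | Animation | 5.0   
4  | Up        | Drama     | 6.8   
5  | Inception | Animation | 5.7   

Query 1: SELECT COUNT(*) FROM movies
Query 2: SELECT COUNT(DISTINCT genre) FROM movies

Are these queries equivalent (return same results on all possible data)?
No, not equivalent

Query 1 returns: [(5,)]
Query 2 returns: [(2,)]

Reason: COUNT(*) counts rows, COUNT(DISTINCT genre) counts unique genres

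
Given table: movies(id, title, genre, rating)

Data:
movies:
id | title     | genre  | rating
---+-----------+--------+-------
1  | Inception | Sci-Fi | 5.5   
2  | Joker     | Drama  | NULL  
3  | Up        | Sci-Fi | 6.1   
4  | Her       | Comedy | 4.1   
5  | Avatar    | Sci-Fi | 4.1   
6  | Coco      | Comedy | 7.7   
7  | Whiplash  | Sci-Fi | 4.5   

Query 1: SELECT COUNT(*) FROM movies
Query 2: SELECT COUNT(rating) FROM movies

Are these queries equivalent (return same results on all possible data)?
No, not equivalent

Query 1 returns: [(7,)]
Query 2 returns: [(6,)]

Reason: COUNT(*) includes NULLs, COUNT(column) excludes them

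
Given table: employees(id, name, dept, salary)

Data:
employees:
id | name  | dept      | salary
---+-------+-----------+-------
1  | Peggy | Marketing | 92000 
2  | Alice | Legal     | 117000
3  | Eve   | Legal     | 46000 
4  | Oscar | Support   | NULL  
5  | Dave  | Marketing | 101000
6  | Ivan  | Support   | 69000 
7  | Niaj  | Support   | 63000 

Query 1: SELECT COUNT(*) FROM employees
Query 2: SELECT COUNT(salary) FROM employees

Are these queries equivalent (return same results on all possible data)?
No, not equivalent

Query 1 returns: [(7,)]
Query 2 returns: [(6,)]

Reason: COUNT(*) includes NULLs, COUNT(column) excludes them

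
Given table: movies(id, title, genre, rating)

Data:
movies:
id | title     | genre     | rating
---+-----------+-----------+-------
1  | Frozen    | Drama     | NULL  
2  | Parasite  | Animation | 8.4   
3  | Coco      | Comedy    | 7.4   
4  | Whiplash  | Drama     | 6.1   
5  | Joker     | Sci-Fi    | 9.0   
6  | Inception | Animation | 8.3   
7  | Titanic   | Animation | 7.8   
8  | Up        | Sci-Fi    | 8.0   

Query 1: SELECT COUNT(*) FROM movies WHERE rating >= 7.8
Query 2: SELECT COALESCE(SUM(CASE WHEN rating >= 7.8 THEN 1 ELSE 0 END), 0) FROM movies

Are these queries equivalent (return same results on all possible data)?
Yes, equivalent

Both queries return: [(5,)]

Reason: COUNT with WHERE vs conditional SUM (COALESCE handles empty-table NULL)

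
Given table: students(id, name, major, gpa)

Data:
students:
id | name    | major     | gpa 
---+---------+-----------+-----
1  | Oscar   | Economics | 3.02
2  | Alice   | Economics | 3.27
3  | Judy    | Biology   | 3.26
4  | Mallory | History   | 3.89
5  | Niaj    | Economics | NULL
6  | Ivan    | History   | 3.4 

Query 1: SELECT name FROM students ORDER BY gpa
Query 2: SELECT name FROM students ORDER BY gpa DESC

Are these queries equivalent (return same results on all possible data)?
No, not equivalent

Query 1 returns: [('Niaj',), ('Oscar',), ('Judy',), ('Alice',), ('Ivan',), ('Mallory',)]
Query 2 returns: [('Mallory',), ('Ivan',), ('Alice',), ('Judy',), ('Oscar',), ('Niaj',)]

Reason: ASC vs DESC gives opposite ordering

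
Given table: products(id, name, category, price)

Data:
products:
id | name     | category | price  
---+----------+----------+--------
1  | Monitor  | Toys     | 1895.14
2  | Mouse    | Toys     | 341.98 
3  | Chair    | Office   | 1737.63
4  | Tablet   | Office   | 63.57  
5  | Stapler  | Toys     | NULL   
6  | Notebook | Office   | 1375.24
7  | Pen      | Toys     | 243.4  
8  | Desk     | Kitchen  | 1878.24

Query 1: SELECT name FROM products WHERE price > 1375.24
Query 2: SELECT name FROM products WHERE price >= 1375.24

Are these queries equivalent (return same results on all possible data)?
No, not equivalent

Query 1 returns: [('Monitor',), ('Chair',), ('Desk',)]
Query 2 returns: [('Monitor',), ('Chair',), ('Notebook',), ('Desk',)]

Reason: > vs >= gives different results when price = 1375.24 exists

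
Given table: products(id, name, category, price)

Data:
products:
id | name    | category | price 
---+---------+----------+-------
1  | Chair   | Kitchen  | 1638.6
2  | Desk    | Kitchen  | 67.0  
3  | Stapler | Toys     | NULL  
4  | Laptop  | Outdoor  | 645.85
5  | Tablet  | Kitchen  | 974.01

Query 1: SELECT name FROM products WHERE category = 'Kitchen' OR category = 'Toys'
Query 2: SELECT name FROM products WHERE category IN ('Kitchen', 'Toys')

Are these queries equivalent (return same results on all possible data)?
Yes, equivalent

Both queries return: [('Chair',), ('Desk',), ('Stapler',), ('Tablet',)]

Reason: OR vs IN are equivalent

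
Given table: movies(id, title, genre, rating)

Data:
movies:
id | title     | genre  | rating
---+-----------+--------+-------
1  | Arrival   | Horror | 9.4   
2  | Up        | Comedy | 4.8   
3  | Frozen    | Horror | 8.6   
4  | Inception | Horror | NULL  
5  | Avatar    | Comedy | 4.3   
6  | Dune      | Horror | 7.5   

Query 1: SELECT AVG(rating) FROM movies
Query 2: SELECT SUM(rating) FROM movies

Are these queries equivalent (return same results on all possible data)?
No, not equivalent

Query 1 returns: [(6.92,)]
Query 2 returns: [(34.6,)]

Reason: AVG vs SUM give different aggregate values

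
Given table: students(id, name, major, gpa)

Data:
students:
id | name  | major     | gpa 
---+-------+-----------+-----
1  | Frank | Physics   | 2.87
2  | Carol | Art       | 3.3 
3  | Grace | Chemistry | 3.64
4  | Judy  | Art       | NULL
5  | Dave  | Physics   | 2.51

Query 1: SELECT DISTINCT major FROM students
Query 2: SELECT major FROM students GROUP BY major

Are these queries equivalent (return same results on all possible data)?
Yes, equivalent

Both queries return: [('Art',), ('Chemistry',), ('Physics',)]

Reason: Both get unique majors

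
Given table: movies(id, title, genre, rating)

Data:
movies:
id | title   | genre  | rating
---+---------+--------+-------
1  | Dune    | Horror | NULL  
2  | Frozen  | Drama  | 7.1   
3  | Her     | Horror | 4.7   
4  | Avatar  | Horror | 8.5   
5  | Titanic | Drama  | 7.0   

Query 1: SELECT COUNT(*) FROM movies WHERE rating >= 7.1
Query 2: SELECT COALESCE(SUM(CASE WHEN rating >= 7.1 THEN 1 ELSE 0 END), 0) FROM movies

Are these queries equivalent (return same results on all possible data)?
Yes, equivalent

Both queries return: [(2,)]

Reason: COUNT with WHERE vs conditional SUM (COALESCE handles empty-table NULL)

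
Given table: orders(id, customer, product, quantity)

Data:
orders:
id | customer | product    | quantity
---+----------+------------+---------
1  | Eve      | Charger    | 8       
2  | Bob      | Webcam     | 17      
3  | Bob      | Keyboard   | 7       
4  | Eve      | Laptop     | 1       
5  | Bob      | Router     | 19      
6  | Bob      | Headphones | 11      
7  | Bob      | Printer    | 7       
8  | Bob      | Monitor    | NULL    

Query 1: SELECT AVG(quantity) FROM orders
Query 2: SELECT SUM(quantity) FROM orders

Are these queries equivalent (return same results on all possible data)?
No, not equivalent

Query 1 returns: [(10.0,)]
Query 2 returns: [(70,)]

Reason: AVG vs SUM give different aggregate values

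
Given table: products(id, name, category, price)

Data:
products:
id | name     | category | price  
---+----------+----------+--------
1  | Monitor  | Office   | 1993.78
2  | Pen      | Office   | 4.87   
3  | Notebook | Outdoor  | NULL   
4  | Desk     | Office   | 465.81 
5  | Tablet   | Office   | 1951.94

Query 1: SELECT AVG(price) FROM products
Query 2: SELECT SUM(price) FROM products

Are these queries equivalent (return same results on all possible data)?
No, not equivalent

Query 1 returns: [(1104.1,)]
Query 2 returns: [(4416.4,)]

Reason: AVG vs SUM give different aggregate values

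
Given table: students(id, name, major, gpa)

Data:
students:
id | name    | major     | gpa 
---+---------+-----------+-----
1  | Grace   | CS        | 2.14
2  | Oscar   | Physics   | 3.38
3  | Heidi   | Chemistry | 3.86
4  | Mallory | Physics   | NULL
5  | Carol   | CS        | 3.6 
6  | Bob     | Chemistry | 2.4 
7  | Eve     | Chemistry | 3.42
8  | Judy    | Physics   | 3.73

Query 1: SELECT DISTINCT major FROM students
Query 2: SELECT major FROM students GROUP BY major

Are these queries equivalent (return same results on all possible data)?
Yes, equivalent

Both queries return: [('CS',), ('Chemistry',), ('Physics',)]

Reason: Both get unique majors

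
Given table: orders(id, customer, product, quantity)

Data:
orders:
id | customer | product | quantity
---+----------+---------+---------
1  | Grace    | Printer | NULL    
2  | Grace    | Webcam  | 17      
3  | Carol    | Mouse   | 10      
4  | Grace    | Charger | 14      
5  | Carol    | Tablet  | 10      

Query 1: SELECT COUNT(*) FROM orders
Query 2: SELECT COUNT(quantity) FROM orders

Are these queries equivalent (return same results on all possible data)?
No, not equivalent

Query 1 returns: [(5,)]
Query 2 returns: [(4,)]

Reason: COUNT(*) includes NULLs, COUNT(column) excludes them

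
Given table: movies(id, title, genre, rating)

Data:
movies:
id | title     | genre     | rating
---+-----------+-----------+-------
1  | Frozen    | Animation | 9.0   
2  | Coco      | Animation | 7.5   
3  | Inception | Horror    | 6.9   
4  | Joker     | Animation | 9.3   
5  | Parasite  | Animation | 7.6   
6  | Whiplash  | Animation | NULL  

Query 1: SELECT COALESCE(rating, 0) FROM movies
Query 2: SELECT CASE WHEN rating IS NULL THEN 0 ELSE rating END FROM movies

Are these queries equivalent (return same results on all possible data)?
Yes, equivalent

Both queries return: [(0,), (6.9,), (7.5,), (7.6,), (9.0,), (9.3,)]

Reason: COALESCE vs CASE for NULL handling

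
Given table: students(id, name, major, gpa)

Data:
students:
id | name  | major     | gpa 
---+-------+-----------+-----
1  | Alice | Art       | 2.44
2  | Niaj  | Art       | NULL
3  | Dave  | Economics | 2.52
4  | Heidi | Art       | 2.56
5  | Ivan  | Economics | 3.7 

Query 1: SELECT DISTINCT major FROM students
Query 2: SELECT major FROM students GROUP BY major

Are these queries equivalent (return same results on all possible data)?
Yes, equivalent

Both queries return: [('Art',), ('Economics',)]

Reason: Both get unique majors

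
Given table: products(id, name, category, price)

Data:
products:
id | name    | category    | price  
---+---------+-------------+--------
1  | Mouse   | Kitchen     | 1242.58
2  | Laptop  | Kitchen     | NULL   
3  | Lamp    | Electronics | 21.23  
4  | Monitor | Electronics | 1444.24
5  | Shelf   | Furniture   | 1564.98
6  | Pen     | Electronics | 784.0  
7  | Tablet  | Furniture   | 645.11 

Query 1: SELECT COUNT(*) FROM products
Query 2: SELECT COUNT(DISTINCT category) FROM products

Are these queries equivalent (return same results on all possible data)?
No, not equivalent

Query 1 returns: [(7,)]
Query 2 returns: [(3,)]

Reason: COUNT(*) counts rows, COUNT(DISTINCT category) counts unique categorys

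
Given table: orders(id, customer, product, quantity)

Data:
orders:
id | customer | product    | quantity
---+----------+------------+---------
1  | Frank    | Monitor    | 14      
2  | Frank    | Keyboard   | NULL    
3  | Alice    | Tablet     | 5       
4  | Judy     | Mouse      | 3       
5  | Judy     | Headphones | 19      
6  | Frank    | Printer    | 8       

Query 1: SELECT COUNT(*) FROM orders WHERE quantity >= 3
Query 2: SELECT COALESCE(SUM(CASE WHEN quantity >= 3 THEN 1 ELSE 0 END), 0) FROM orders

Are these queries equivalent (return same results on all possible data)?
Yes, equivalent

Both queries return: [(5,)]

Reason: COUNT with WHERE vs conditional SUM (COALESCE handles empty-table NULL)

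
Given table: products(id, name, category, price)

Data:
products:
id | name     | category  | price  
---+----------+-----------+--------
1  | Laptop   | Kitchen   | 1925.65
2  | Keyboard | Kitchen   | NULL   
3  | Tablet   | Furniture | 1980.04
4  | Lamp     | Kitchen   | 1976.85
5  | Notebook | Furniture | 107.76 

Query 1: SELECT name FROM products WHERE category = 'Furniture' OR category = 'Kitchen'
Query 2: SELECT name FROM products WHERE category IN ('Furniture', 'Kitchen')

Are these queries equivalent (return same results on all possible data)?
Yes, equivalent

Both queries return: [('Keyboard',), ('Lamp',), ('Laptop',), ('Notebook',), ('Tablet',)]

Reason: OR vs IN are equivalent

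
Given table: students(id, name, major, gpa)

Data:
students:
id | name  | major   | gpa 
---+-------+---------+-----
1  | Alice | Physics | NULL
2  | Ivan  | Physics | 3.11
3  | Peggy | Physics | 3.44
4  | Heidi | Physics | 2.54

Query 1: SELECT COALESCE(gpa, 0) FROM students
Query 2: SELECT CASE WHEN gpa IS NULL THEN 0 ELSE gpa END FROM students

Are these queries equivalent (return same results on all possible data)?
Yes, equivalent

Both queries return: [(0,), (2.54,), (3.11,), (3.44,)]

Reason: COALESCE vs CASE for NULL handling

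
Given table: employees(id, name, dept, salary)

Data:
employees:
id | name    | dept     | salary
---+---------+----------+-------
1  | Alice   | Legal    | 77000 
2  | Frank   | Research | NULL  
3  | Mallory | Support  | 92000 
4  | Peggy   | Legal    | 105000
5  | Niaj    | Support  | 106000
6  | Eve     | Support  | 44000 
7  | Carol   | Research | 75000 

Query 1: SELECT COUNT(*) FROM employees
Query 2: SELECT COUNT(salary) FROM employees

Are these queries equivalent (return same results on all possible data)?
No, not equivalent

Query 1 returns: [(7,)]
Query 2 returns: [(6,)]

Reason: COUNT(*) includes NULLs, COUNT(column) excludes them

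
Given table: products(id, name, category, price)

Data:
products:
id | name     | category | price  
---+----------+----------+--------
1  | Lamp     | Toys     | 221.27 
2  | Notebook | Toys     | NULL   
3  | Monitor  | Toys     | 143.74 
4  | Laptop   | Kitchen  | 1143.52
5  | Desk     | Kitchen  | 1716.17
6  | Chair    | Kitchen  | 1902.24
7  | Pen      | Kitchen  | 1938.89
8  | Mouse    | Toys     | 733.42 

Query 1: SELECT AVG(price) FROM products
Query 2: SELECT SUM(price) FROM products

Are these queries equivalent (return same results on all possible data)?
No, not equivalent

Query 1 returns: [(1114.1785714285713,)]
Query 2 returns: [(7799.25,)]

Reason: AVG vs SUM give different aggregate values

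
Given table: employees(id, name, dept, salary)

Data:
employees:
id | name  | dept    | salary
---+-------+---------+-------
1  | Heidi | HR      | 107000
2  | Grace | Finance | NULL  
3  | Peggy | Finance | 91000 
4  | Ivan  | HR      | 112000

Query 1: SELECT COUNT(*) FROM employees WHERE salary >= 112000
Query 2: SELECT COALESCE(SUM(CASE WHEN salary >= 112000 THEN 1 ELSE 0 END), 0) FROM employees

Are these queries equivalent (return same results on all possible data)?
Yes, equivalent

Both queries return: [(1,)]

Reason: COUNT with WHERE vs conditional SUM (COALESCE handles empty-table NULL)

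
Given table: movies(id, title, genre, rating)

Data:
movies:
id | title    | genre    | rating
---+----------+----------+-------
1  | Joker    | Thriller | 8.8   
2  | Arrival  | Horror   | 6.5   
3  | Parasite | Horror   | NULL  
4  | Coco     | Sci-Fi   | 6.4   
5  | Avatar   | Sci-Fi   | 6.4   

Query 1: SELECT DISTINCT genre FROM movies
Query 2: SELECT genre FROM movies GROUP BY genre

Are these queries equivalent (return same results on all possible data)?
Yes, equivalent

Both queries return: [('Horror',), ('Sci-Fi',), ('Thriller',)]

Reason: Both get unique genres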